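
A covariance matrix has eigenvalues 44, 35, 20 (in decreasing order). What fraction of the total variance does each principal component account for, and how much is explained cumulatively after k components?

Step 1 — total variance = trace(Sigma) = Σ λ_i = 44 + 35 + 20 = 99.

Step 2 — fraction explained by component i = λ_i / Σ λ:
  PC1: 44/99 = 0.4444
  PC2: 35/99 = 0.3535
  PC3: 20/99 = 0.202

Step 3 — cumulative fraction after k components = (λ_1 + ... + λ_k) / Σ λ:
  k = 1: 44/99 = 0.4444
  k = 2: (44 + 35)/99 = 79/99 = 0.798
  k = 3: (44 + 35 + 20)/99 = 99/99 = 1

Summary (fraction, with percent):

explained: PC1 0.4444 (44.44%), PC2 0.3535 (35.35%), PC3 0.202 (20.2%);  cumulative: 0.4444, 0.798, 1


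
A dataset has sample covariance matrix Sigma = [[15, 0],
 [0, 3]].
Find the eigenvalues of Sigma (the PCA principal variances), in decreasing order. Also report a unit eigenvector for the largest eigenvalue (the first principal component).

Step 1 — characteristic polynomial of 2×2 Sigma:
  det(Sigma - λI) = λ² - trace · λ + det = 0.
  trace = 15 + 3 = 18, det = 15·3 - (0)² = 45.
Step 2 — discriminant:
  Δ = trace² - 4·det = 324 - 180 = 144.
Step 3 — eigenvalues:
  λ = (trace ± √Δ)/2 = (18 ± 12)/2,
  λ_1 = 15,  λ_2 = 3.

Step 4 — unit eigenvector for λ_1: Sigma is diagonal, so its eigenvectors are the coordinate axes. λ_1 = 15 is the diagonal entry on the first coordinate axis, hence
  v_1 = (1, 0) (||v_1|| = 1).

λ_1 = 15,  λ_2 = 3;  v_1 ≈ (1, 0)


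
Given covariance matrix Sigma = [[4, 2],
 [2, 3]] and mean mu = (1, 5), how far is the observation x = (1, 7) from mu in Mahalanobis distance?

Step 1 — centre the observation: (x - mu) = (0, 2).

Step 2 — invert Sigma. det(Sigma) = 4·3 - (2)² = 8.
  Sigma^{-1} = (1/det) · [[d, -b], [-b, a]] = [[0.375, -0.25],
 [-0.25, 0.5]].

Step 3 — form the quadratic (x - mu)^T · Sigma^{-1} · (x - mu):
  Sigma^{-1} · (x - mu) = (-0.5, 1).
  (x - mu)^T · [Sigma^{-1} · (x - mu)] = (0)·(-0.5) + (2)·(1) = 2.

Step 4 — take square root: d = √(2) ≈ 1.4142.

d(x, mu) = √(2) ≈ 1.4142


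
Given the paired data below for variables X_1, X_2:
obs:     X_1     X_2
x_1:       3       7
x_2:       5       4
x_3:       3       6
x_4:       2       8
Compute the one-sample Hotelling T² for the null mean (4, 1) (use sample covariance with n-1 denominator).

Step 1 — sample mean vector:
  mean(X_1) = (3 + 5 + 3 + 2) / 4 = 13/4 = 3.25
  mean(X_2) = (7 + 4 + 6 + 8) / 4 = 25/4 = 6.25
  x̄ = (3.25, 6.25),  deviation x̄ - mu_0 = (3.25, 6.25) - (4, 1) = (-0.75, 5.25).

Step 2 — sample covariance matrix, S[i,j] = (1/(n-1)) · Σ_k (x_{k,i} - mean_i) · (x_{k,j} - mean_j), divisor n-1 = 3:
  S[X_1,X_1] = ((-0.25)·(-0.25) + (1.75)·(1.75) + (-0.25)·(-0.25) + (-1.25)·(-1.25)) / 3 = 4.75/3 = 1.5833
  S[X_1,X_2] = ((-0.25)·(0.75) + (1.75)·(-2.25) + (-0.25)·(-0.25) + (-1.25)·(1.75)) / 3 = -6.25/3 = -2.0833
  S[X_2,X_2] = ((0.75)·(0.75) + (-2.25)·(-2.25) + (-0.25)·(-0.25) + (1.75)·(1.75)) / 3 = 8.75/3 = 2.9167
  S = [[1.5833, -2.0833],
 [-2.0833, 2.9167]].

Step 3 — invert S. det(S) = 1.5833·2.9167 - (-2.0833)² = 0.2778.
  S^{-1} = (1/det) · [[d, -b], [-b, a]] = [[10.5, 7.5],
 [7.5, 5.7]].

Step 4 — quadratic form (x̄ - mu_0)^T · S^{-1} · (x̄ - mu_0):
  S^{-1} · (x̄ - mu_0) = (31.5, 24.3),
  (x̄ - mu_0)^T · [...] = (-0.75)·(31.5) + (5.25)·(24.3) = 103.95.

Step 5 — scale by n: T² = 4 · 103.95 = 415.8.

T² ≈ 415.8


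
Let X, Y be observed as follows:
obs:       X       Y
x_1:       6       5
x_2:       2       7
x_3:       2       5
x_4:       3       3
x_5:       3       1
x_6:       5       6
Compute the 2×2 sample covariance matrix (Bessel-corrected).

Step 1 — column means:
  mean(X) = (6 + 2 + 2 + 3 + 3 + 5) / 6 = 21/6 = 3.5
  mean(Y) = (5 + 7 + 5 + 3 + 1 + 6) / 6 = 27/6 = 4.5

Step 2 — sample covariance S[i,j] = (1/(n-1)) · Σ_k (x_{k,i} - mean_i) · (x_{k,j} - mean_j), with n-1 = 5.
  S[X,X] = ((2.5)·(2.5) + (-1.5)·(-1.5) + (-1.5)·(-1.5) + (-0.5)·(-0.5) + (-0.5)·(-0.5) + (1.5)·(1.5)) / 5 = 13.5/5 = 2.7
  S[X,Y] = ((2.5)·(0.5) + (-1.5)·(2.5) + (-1.5)·(0.5) + (-0.5)·(-1.5) + (-0.5)·(-3.5) + (1.5)·(1.5)) / 5 = 1.5/5 = 0.3
  S[Y,Y] = ((0.5)·(0.5) + (2.5)·(2.5) + (0.5)·(0.5) + (-1.5)·(-1.5) + (-3.5)·(-3.5) + (1.5)·(1.5)) / 5 = 23.5/5 = 4.7

S is symmetric (S[j,i] = S[i,j]). Assembling:

S = [[2.7, 0.3],
 [0.3, 4.7]]


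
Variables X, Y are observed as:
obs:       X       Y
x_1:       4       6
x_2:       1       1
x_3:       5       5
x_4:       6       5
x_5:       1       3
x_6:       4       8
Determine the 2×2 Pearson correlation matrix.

Step 1 — column means:
  mean(X) = (4 + 1 + 5 + 6 + 1 + 4) / 6 = 21/6 = 3.5
  mean(Y) = (6 + 1 + 5 + 5 + 3 + 8) / 6 = 28/6 = 4.6667

Step 2 — sample variances and covariances s[i,j] = (1/(n-1)) · Σ_k (x_{k,i} - mean_i) · (x_{k,j} - mean_j), with n-1 = 5:
  s[X,X] = ((0.5)·(0.5) + (-2.5)·(-2.5) + (1.5)·(1.5) + (2.5)·(2.5) + (-2.5)·(-2.5) + (0.5)·(0.5)) / 5 = 21.5/5 = 4.3
  s[X,Y] = ((0.5)·(1.3333) + (-2.5)·(-3.6667) + (1.5)·(0.3333) + (2.5)·(0.3333) + (-2.5)·(-1.6667) + (0.5)·(3.3333)) / 5 = 17/5 = 3.4
  s[Y,Y] = ((1.3333)·(1.3333) + (-3.6667)·(-3.6667) + (0.3333)·(0.3333) + (0.3333)·(0.3333) + (-1.6667)·(-1.6667) + (3.3333)·(3.3333)) / 5 = 29.3333/5 = 5.8667
  Sample standard deviations s_i = √(s[i,i]):
  s(X) = √(4.3) = 2.0736
  s(Y) = √(5.8667) = 2.4221

Step 3 — r_{ij} = s_{ij} / (s_i · s_j):
  r[X,X] = 1 (diagonal).
  r[X,Y] = 3.4 / (2.0736 · 2.4221) = 3.4 / 5.0226 = 0.6769
  r[Y,Y] = 1 (diagonal).

R is symmetric with unit diagonal. Assembling:

R = [[1, 0.6769],
 [0.6769, 1]]


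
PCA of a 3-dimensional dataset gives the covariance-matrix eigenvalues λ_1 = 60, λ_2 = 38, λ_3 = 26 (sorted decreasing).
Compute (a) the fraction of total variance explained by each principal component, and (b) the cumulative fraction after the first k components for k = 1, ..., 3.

Step 1 — total variance = trace(Sigma) = Σ λ_i = 60 + 38 + 26 = 124.

Step 2 — fraction explained by component i = λ_i / Σ λ:
  PC1: 60/124 = 0.4839
  PC2: 38/124 = 0.3065
  PC3: 26/124 = 0.2097

Step 3 — cumulative fraction after k components = (λ_1 + ... + λ_k) / Σ λ:
  k = 1: 60/124 = 0.4839
  k = 2: (60 + 38)/124 = 98/124 = 0.7903
  k = 3: (60 + 38 + 26)/124 = 124/124 = 1

Summary (fraction, with percent):

explained: PC1 0.4839 (48.39%), PC2 0.3065 (30.65%), PC3 0.2097 (20.97%);  cumulative: 0.4839, 0.7903, 1


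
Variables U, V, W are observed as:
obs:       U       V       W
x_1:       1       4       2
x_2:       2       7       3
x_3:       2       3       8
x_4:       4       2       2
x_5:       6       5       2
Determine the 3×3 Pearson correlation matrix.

Step 1 — column means:
  mean(U) = (1 + 2 + 2 + 4 + 6) / 5 = 15/5 = 3
  mean(V) = (4 + 7 + 3 + 2 + 5) / 5 = 21/5 = 4.2
  mean(W) = (2 + 3 + 8 + 2 + 2) / 5 = 17/5 = 3.4

Step 2 — sample variances and covariances s[i,j] = (1/(n-1)) · Σ_k (x_{k,i} - mean_i) · (x_{k,j} - mean_j), with n-1 = 4:
  s[U,U] = ((-2)·(-2) + (-1)·(-1) + (-1)·(-1) + (1)·(1) + (3)·(3)) / 4 = 16/4 = 4
  s[U,V] = ((-2)·(-0.2) + (-1)·(2.8) + (-1)·(-1.2) + (1)·(-2.2) + (3)·(0.8)) / 4 = -1/4 = -0.25
  s[U,W] = ((-2)·(-1.4) + (-1)·(-0.4) + (-1)·(4.6) + (1)·(-1.4) + (3)·(-1.4)) / 4 = -7/4 = -1.75
  s[V,V] = ((-0.2)·(-0.2) + (2.8)·(2.8) + (-1.2)·(-1.2) + (-2.2)·(-2.2) + (0.8)·(0.8)) / 4 = 14.8/4 = 3.7
  s[V,W] = ((-0.2)·(-1.4) + (2.8)·(-0.4) + (-1.2)·(4.6) + (-2.2)·(-1.4) + (0.8)·(-1.4)) / 4 = -4.4/4 = -1.1
  s[W,W] = ((-1.4)·(-1.4) + (-0.4)·(-0.4) + (4.6)·(4.6) + (-1.4)·(-1.4) + (-1.4)·(-1.4)) / 4 = 27.2/4 = 6.8
  Sample standard deviations s_i = √(s[i,i]):
  s(U) = √(4) = 2
  s(V) = √(3.7) = 1.9235
  s(W) = √(6.8) = 2.6077

Step 3 — r_{ij} = s_{ij} / (s_i · s_j):
  r[U,U] = 1 (diagonal).
  r[U,V] = -0.25 / (2 · 1.9235) = -0.25 / 3.8471 = -0.065
  r[U,W] = -1.75 / (2 · 2.6077) = -1.75 / 5.2154 = -0.3355
  r[V,V] = 1 (diagonal).
  r[V,W] = -1.1 / (1.9235 · 2.6077) = -1.1 / 5.016 = -0.2193
  r[W,W] = 1 (diagonal).

R is symmetric with unit diagonal. Assembling:

R = [[1, -0.065, -0.3355],
 [-0.065, 1, -0.2193],
 [-0.3355, -0.2193, 1]]


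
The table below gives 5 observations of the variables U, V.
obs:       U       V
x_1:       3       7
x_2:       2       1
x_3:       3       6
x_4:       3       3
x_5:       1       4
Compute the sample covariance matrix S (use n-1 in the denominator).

Step 1 — column means:
  mean(U) = (3 + 2 + 3 + 3 + 1) / 5 = 12/5 = 2.4
  mean(V) = (7 + 1 + 6 + 3 + 4) / 5 = 21/5 = 4.2

Step 2 — sample covariance S[i,j] = (1/(n-1)) · Σ_k (x_{k,i} - mean_i) · (x_{k,j} - mean_j), with n-1 = 4.
  S[U,U] = ((0.6)·(0.6) + (-0.4)·(-0.4) + (0.6)·(0.6) + (0.6)·(0.6) + (-1.4)·(-1.4)) / 4 = 3.2/4 = 0.8
  S[U,V] = ((0.6)·(2.8) + (-0.4)·(-3.2) + (0.6)·(1.8) + (0.6)·(-1.2) + (-1.4)·(-0.2)) / 4 = 3.6/4 = 0.9
  S[V,V] = ((2.8)·(2.8) + (-3.2)·(-3.2) + (1.8)·(1.8) + (-1.2)·(-1.2) + (-0.2)·(-0.2)) / 4 = 22.8/4 = 5.7

S is symmetric (S[j,i] = S[i,j]). Assembling:

S = [[0.8, 0.9],
 [0.9, 5.7]]


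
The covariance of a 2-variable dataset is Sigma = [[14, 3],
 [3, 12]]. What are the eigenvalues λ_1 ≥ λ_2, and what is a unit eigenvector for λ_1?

Step 1 — characteristic polynomial of 2×2 Sigma:
  det(Sigma - λI) = λ² - trace · λ + det = 0.
  trace = 14 + 12 = 26, det = 14·12 - (3)² = 159.
Step 2 — discriminant:
  Δ = trace² - 4·det = 676 - 636 = 40.
Step 3 — eigenvalues:
  λ = (trace ± √Δ)/2 = (26 ± 6.3246)/2,
  λ_1 = 16.1623,  λ_2 = 9.8377.

Step 4 — unit eigenvector for λ_1: solve (Sigma - λ_1 I)v = 0. First row:
  (14 - 16.1623)·v_x + (3)·v_y = 0, i.e. (-2.1623)·v_x + (3)·v_y = 0,
  so v ∝ (b, λ_1 - a) = (3, 2.1623) = u.
  ||u|| = √((3)² + (2.1623)²) = √(13.6754) ≈ 3.698,
  v_1 = u/||u|| ≈ (0.8112, 0.5847) (||v_1|| = 1).

λ_1 = 16.1623,  λ_2 = 9.8377;  v_1 ≈ (0.8112, 0.5847)


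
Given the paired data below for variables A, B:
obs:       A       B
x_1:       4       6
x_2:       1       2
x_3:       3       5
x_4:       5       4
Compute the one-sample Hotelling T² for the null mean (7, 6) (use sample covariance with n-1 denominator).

Step 1 — sample mean vector:
  mean(A) = (4 + 1 + 3 + 5) / 4 = 13/4 = 3.25
  mean(B) = (6 + 2 + 5 + 4) / 4 = 17/4 = 4.25
  x̄ = (3.25, 4.25),  deviation x̄ - mu_0 = (3.25, 4.25) - (7, 6) = (-3.75, -1.75).

Step 2 — sample covariance matrix, S[i,j] = (1/(n-1)) · Σ_k (x_{k,i} - mean_i) · (x_{k,j} - mean_j), divisor n-1 = 3:
  S[A,A] = ((0.75)·(0.75) + (-2.25)·(-2.25) + (-0.25)·(-0.25) + (1.75)·(1.75)) / 3 = 8.75/3 = 2.9167
  S[A,B] = ((0.75)·(1.75) + (-2.25)·(-2.25) + (-0.25)·(0.75) + (1.75)·(-0.25)) / 3 = 5.75/3 = 1.9167
  S[B,B] = ((1.75)·(1.75) + (-2.25)·(-2.25) + (0.75)·(0.75) + (-0.25)·(-0.25)) / 3 = 8.75/3 = 2.9167
  S = [[2.9167, 1.9167],
 [1.9167, 2.9167]].

Step 3 — invert S. det(S) = 2.9167·2.9167 - (1.9167)² = 4.8333.
  S^{-1} = (1/det) · [[d, -b], [-b, a]] = [[0.6034, -0.3966],
 [-0.3966, 0.6034]].

Step 4 — quadratic form (x̄ - mu_0)^T · S^{-1} · (x̄ - mu_0):
  S^{-1} · (x̄ - mu_0) = (-1.569, 0.431),
  (x̄ - mu_0)^T · [...] = (-3.75)·(-1.569) + (-1.75)·(0.431) = 5.1293.

Step 5 — scale by n: T² = 4 · 5.1293 = 20.5172.

T² ≈ 20.5172


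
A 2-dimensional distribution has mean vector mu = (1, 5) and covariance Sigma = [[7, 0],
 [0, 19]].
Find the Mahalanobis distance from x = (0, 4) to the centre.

Step 1 — centre the observation: (x - mu) = (-1, -1).

Step 2 — invert Sigma. det(Sigma) = 7·19 - (0)² = 133.
  Sigma^{-1} = (1/det) · [[d, -b], [-b, a]] = [[0.1429, 0],
 [0, 0.0526]].

Step 3 — form the quadratic (x - mu)^T · Sigma^{-1} · (x - mu):
  Sigma^{-1} · (x - mu) = (-0.1429, -0.0526).
  (x - mu)^T · [Sigma^{-1} · (x - mu)] = (-1)·(-0.1429) + (-1)·(-0.0526) = 0.1955.

Step 4 — take square root: d = √(0.1955) ≈ 0.4421.

d(x, mu) = √(0.1955) ≈ 0.4421


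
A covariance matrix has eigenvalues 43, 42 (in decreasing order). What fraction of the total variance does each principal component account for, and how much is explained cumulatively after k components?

Step 1 — total variance = trace(Sigma) = Σ λ_i = 43 + 42 = 85.

Step 2 — fraction explained by component i = λ_i / Σ λ:
  PC1: 43/85 = 0.5059
  PC2: 42/85 = 0.4941

Step 3 — cumulative fraction after k components = (λ_1 + ... + λ_k) / Σ λ:
  k = 1: 43/85 = 0.5059
  k = 2: (43 + 42)/85 = 85/85 = 1

Summary (fraction, with percent):

explained: PC1 0.5059 (50.59%), PC2 0.4941 (49.41%);  cumulative: 0.5059, 1


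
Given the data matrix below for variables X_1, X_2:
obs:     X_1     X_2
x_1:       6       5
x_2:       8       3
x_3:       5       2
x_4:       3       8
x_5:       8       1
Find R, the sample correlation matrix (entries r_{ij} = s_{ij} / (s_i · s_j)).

Step 1 — column means:
  mean(X_1) = (6 + 8 + 5 + 3 + 8) / 5 = 30/5 = 6
  mean(X_2) = (5 + 3 + 2 + 8 + 1) / 5 = 19/5 = 3.8

Step 2 — sample variances and covariances s[i,j] = (1/(n-1)) · Σ_k (x_{k,i} - mean_i) · (x_{k,j} - mean_j), with n-1 = 4:
  s[X_1,X_1] = ((0)·(0) + (2)·(2) + (-1)·(-1) + (-3)·(-3) + (2)·(2)) / 4 = 18/4 = 4.5
  s[X_1,X_2] = ((0)·(1.2) + (2)·(-0.8) + (-1)·(-1.8) + (-3)·(4.2) + (2)·(-2.8)) / 4 = -18/4 = -4.5
  s[X_2,X_2] = ((1.2)·(1.2) + (-0.8)·(-0.8) + (-1.8)·(-1.8) + (4.2)·(4.2) + (-2.8)·(-2.8)) / 4 = 30.8/4 = 7.7
  Sample standard deviations s_i = √(s[i,i]):
  s(X_1) = √(4.5) = 2.1213
  s(X_2) = √(7.7) = 2.7749

Step 3 — r_{ij} = s_{ij} / (s_i · s_j):
  r[X_1,X_1] = 1 (diagonal).
  r[X_1,X_2] = -4.5 / (2.1213 · 2.7749) = -4.5 / 5.8864 = -0.7645
  r[X_2,X_2] = 1 (diagonal).

R is symmetric with unit diagonal. Assembling:

R = [[1, -0.7645],
 [-0.7645, 1]]


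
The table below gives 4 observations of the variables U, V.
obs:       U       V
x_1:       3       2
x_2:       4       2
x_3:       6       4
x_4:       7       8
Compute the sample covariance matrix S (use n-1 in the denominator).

Step 1 — column means:
  mean(U) = (3 + 4 + 6 + 7) / 4 = 20/4 = 5
  mean(V) = (2 + 2 + 4 + 8) / 4 = 16/4 = 4

Step 2 — sample covariance S[i,j] = (1/(n-1)) · Σ_k (x_{k,i} - mean_i) · (x_{k,j} - mean_j), with n-1 = 3.
  S[U,U] = ((-2)·(-2) + (-1)·(-1) + (1)·(1) + (2)·(2)) / 3 = 10/3 = 3.3333
  S[U,V] = ((-2)·(-2) + (-1)·(-2) + (1)·(0) + (2)·(4)) / 3 = 14/3 = 4.6667
  S[V,V] = ((-2)·(-2) + (-2)·(-2) + (0)·(0) + (4)·(4)) / 3 = 24/3 = 8

S is symmetric (S[j,i] = S[i,j]). Assembling:

S = [[3.3333, 4.6667],
 [4.6667, 8]]


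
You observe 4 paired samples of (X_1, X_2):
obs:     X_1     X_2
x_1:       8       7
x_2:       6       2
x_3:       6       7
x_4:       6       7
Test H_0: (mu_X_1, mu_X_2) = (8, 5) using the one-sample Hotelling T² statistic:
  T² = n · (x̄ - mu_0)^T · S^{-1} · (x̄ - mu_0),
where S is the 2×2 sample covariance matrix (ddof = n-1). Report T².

Step 1 — sample mean vector:
  mean(X_1) = (8 + 6 + 6 + 6) / 4 = 26/4 = 6.5
  mean(X_2) = (7 + 2 + 7 + 7) / 4 = 23/4 = 5.75
  x̄ = (6.5, 5.75),  deviation x̄ - mu_0 = (6.5, 5.75) - (8, 5) = (-1.5, 0.75).

Step 2 — sample covariance matrix, S[i,j] = (1/(n-1)) · Σ_k (x_{k,i} - mean_i) · (x_{k,j} - mean_j), divisor n-1 = 3:
  S[X_1,X_1] = ((1.5)·(1.5) + (-0.5)·(-0.5) + (-0.5)·(-0.5) + (-0.5)·(-0.5)) / 3 = 3/3 = 1
  S[X_1,X_2] = ((1.5)·(1.25) + (-0.5)·(-3.75) + (-0.5)·(1.25) + (-0.5)·(1.25)) / 3 = 2.5/3 = 0.8333
  S[X_2,X_2] = ((1.25)·(1.25) + (-3.75)·(-3.75) + (1.25)·(1.25) + (1.25)·(1.25)) / 3 = 18.75/3 = 6.25
  S = [[1, 0.8333],
 [0.8333, 6.25]].

Step 3 — invert S. det(S) = 1·6.25 - (0.8333)² = 5.5556.
  S^{-1} = (1/det) · [[d, -b], [-b, a]] = [[1.125, -0.15],
 [-0.15, 0.18]].

Step 4 — quadratic form (x̄ - mu_0)^T · S^{-1} · (x̄ - mu_0):
  S^{-1} · (x̄ - mu_0) = (-1.8, 0.36),
  (x̄ - mu_0)^T · [...] = (-1.5)·(-1.8) + (0.75)·(0.36) = 2.97.

Step 5 — scale by n: T² = 4 · 2.97 = 11.88.

T² ≈ 11.88


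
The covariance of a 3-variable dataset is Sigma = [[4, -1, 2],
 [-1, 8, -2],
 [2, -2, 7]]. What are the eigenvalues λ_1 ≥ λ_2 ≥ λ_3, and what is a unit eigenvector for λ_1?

Step 1 — characteristic polynomial p(λ) = det(λI - Sigma) = λ³ - tr·λ² + c_1·λ - det, where tr = trace, c_1 = sum of the principal 2×2 minors, det = det(Sigma):
  tr = 4 + 8 + 7 = 19,
  c_1 = (4·8 - (-1)²) + (4·7 - (2)²) + (8·7 - (-2)²) = 31 + 24 + 52 = 107,
  det = 4·(8·7 - (-2)²) - (-1)·((-1)·7 - (-2)·(2)) + (2)·((-1)·(-2) - 8·(2)) = 4·(52) - (-1)·(-3) + (2)·(-14) = 177.
  So p(λ) = λ³ - 19λ² + 107λ - 177.
Step 2 — look for an integer root (rational root theorem: any rational root is an integer divisor of 177). Testing λ = 3:
  p(3) = 27 - 171 + 321 - 177 = 0  ✓
  Dividing out (λ - 3): p(λ) = (λ - 3)(λ² - 16λ + 59).
Step 3 — remaining eigenvalues from the quadratic λ² - 16λ + 59 = 0:
  Δ = 16² - 4·59 = 256 - 236 = 20,  λ = (16 ± √20)/2 = (16 ± 4.4721)/2 ≈ 10.2361 or 5.7639.
  Sorted: λ_1 = 10.2361,  λ_2 = 5.7639,  λ_3 = 3  (check: sum = 19 = tr ✓).

Step 4 — unit eigenvector for λ_1 ≈ 10.2361: v spans the null space of (Sigma - λ_1 I), whose rows are
  r_1 = (-6.2361, -1, 2),  r_2 = (-1, -2.2361, -2),  r_3 = (2, -2, -3.2361).
  v is orthogonal to every row, so take v ∝ r_1 × r_2 = ((-1)·(-2) - (2)·(-2.2361), (2)·(-1) - (-6.2361)·(-2), (-6.2361)·(-2.2361) - (-1)·(-1)) ≈ (6.4721, -14.4721, 12.9443).
  Let u = (6.4721, -14.4721, 12.9443).
  ||u|| = √((6.4721)² + (-14.4721)² + (12.9443)²) = √(418.8854) ≈ 20.4667,  v_1 = u/||u|| ≈ (0.3162, -0.7071, 0.6325) (||v_1|| = 1).

λ_1 = 10.2361,  λ_2 = 5.7639,  λ_3 = 3;  v_1 ≈ (0.3162, -0.7071, 0.6325)


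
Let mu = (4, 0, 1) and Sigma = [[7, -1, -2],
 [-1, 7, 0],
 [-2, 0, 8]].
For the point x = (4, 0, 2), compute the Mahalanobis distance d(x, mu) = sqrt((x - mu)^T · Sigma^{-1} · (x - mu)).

Step 1 — centre the observation: (x - mu) = (0, 0, 1).

Step 2 — invert Sigma (cofactor / det for 3×3, or solve directly):
  Sigma^{-1} = [[0.1573, 0.0225, 0.0393],
 [0.0225, 0.1461, 0.0056],
 [0.0393, 0.0056, 0.1348]].

Step 3 — form the quadratic (x - mu)^T · Sigma^{-1} · (x - mu):
  Sigma^{-1} · (x - mu) = (0.0393, 0.0056, 0.1348).
  (x - mu)^T · [Sigma^{-1} · (x - mu)] = (0)·(0.0393) + (0)·(0.0056) + (1)·(0.1348) = 0.1348.

Step 4 — take square root: d = √(0.1348) ≈ 0.3672.

d(x, mu) = √(0.1348) ≈ 0.3672


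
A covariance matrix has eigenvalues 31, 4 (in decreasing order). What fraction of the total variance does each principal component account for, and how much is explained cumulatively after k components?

Step 1 — total variance = trace(Sigma) = Σ λ_i = 31 + 4 = 35.

Step 2 — fraction explained by component i = λ_i / Σ λ:
  PC1: 31/35 = 0.8857
  PC2: 4/35 = 0.1143

Step 3 — cumulative fraction after k components = (λ_1 + ... + λ_k) / Σ λ:
  k = 1: 31/35 = 0.8857
  k = 2: (31 + 4)/35 = 35/35 = 1

Summary (fraction, with percent):

explained: PC1 0.8857 (88.57%), PC2 0.1143 (11.43%);  cumulative: 0.8857, 1


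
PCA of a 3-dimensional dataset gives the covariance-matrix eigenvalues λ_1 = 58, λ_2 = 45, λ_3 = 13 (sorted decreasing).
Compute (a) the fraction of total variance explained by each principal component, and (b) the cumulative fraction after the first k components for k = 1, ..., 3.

Step 1 — total variance = trace(Sigma) = Σ λ_i = 58 + 45 + 13 = 116.

Step 2 — fraction explained by component i = λ_i / Σ λ:
  PC1: 58/116 = 0.5
  PC2: 45/116 = 0.3879
  PC3: 13/116 = 0.1121

Step 3 — cumulative fraction after k components = (λ_1 + ... + λ_k) / Σ λ:
  k = 1: 58/116 = 0.5
  k = 2: (58 + 45)/116 = 103/116 = 0.8879
  k = 3: (58 + 45 + 13)/116 = 116/116 = 1

Summary (fraction, with percent):

explained: PC1 0.5 (50%), PC2 0.3879 (38.79%), PC3 0.1121 (11.21%);  cumulative: 0.5, 0.8879, 1


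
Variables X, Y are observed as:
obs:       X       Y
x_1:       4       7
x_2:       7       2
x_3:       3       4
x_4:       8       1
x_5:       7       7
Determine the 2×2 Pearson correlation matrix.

Step 1 — column means:
  mean(X) = (4 + 7 + 3 + 8 + 7) / 5 = 29/5 = 5.8
  mean(Y) = (7 + 2 + 4 + 1 + 7) / 5 = 21/5 = 4.2

Step 2 — sample variances and covariances s[i,j] = (1/(n-1)) · Σ_k (x_{k,i} - mean_i) · (x_{k,j} - mean_j), with n-1 = 4:
  s[X,X] = ((-1.8)·(-1.8) + (1.2)·(1.2) + (-2.8)·(-2.8) + (2.2)·(2.2) + (1.2)·(1.2)) / 4 = 18.8/4 = 4.7
  s[X,Y] = ((-1.8)·(2.8) + (1.2)·(-2.2) + (-2.8)·(-0.2) + (2.2)·(-3.2) + (1.2)·(2.8)) / 4 = -10.8/4 = -2.7
  s[Y,Y] = ((2.8)·(2.8) + (-2.2)·(-2.2) + (-0.2)·(-0.2) + (-3.2)·(-3.2) + (2.8)·(2.8)) / 4 = 30.8/4 = 7.7
  Sample standard deviations s_i = √(s[i,i]):
  s(X) = √(4.7) = 2.1679
  s(Y) = √(7.7) = 2.7749

Step 3 — r_{ij} = s_{ij} / (s_i · s_j):
  r[X,X] = 1 (diagonal).
  r[X,Y] = -2.7 / (2.1679 · 2.7749) = -2.7 / 6.0158 = -0.4488
  r[Y,Y] = 1 (diagonal).

R is symmetric with unit diagonal. Assembling:

R = [[1, -0.4488],
 [-0.4488, 1]]


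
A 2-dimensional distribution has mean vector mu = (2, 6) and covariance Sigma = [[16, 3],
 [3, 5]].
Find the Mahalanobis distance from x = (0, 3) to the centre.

Step 1 — centre the observation: (x - mu) = (-2, -3).

Step 2 — invert Sigma. det(Sigma) = 16·5 - (3)² = 71.
  Sigma^{-1} = (1/det) · [[d, -b], [-b, a]] = [[0.0704, -0.0423],
 [-0.0423, 0.2254]].

Step 3 — form the quadratic (x - mu)^T · Sigma^{-1} · (x - mu):
  Sigma^{-1} · (x - mu) = (-0.0141, -0.5915).
  (x - mu)^T · [Sigma^{-1} · (x - mu)] = (-2)·(-0.0141) + (-3)·(-0.5915) = 1.8028.

Step 4 — take square root: d = √(1.8028) ≈ 1.3427.

d(x, mu) = √(1.8028) ≈ 1.3427


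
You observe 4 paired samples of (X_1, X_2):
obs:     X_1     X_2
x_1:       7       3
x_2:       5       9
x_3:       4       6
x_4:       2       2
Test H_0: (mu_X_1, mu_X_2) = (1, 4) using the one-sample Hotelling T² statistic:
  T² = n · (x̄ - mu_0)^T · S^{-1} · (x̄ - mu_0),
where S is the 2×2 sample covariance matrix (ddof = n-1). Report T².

Step 1 — sample mean vector:
  mean(X_1) = (7 + 5 + 4 + 2) / 4 = 18/4 = 4.5
  mean(X_2) = (3 + 9 + 6 + 2) / 4 = 20/4 = 5
  x̄ = (4.5, 5),  deviation x̄ - mu_0 = (4.5, 5) - (1, 4) = (3.5, 1).

Step 2 — sample covariance matrix, S[i,j] = (1/(n-1)) · Σ_k (x_{k,i} - mean_i) · (x_{k,j} - mean_j), divisor n-1 = 3:
  S[X_1,X_1] = ((2.5)·(2.5) + (0.5)·(0.5) + (-0.5)·(-0.5) + (-2.5)·(-2.5)) / 3 = 13/3 = 4.3333
  S[X_1,X_2] = ((2.5)·(-2) + (0.5)·(4) + (-0.5)·(1) + (-2.5)·(-3)) / 3 = 4/3 = 1.3333
  S[X_2,X_2] = ((-2)·(-2) + (4)·(4) + (1)·(1) + (-3)·(-3)) / 3 = 30/3 = 10
  S = [[4.3333, 1.3333],
 [1.3333, 10]].

Step 3 — invert S. det(S) = 4.3333·10 - (1.3333)² = 41.5556.
  S^{-1} = (1/det) · [[d, -b], [-b, a]] = [[0.2406, -0.0321],
 [-0.0321, 0.1043]].

Step 4 — quadratic form (x̄ - mu_0)^T · S^{-1} · (x̄ - mu_0):
  S^{-1} · (x̄ - mu_0) = (0.8102, -0.008),
  (x̄ - mu_0)^T · [...] = (3.5)·(0.8102) + (1)·(-0.008) = 2.8275.

Step 5 — scale by n: T² = 4 · 2.8275 = 11.3102.

T² ≈ 11.3102


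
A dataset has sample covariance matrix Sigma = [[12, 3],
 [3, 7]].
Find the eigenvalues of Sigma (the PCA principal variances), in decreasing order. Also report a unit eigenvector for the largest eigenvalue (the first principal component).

Step 1 — characteristic polynomial of 2×2 Sigma:
  det(Sigma - λI) = λ² - trace · λ + det = 0.
  trace = 12 + 7 = 19, det = 12·7 - (3)² = 75.
Step 2 — discriminant:
  Δ = trace² - 4·det = 361 - 300 = 61.
Step 3 — eigenvalues:
  λ = (trace ± √Δ)/2 = (19 ± 7.8102)/2,
  λ_1 = 13.4051,  λ_2 = 5.5949.

Step 4 — unit eigenvector for λ_1: solve (Sigma - λ_1 I)v = 0. First row:
  (12 - 13.4051)·v_x + (3)·v_y = 0, i.e. (-1.4051)·v_x + (3)·v_y = 0,
  so v ∝ (b, λ_1 - a) = (3, 1.4051) = u.
  ||u|| = √((3)² + (1.4051)²) = √(10.9744) ≈ 3.3128,
  v_1 = u/||u|| ≈ (0.9056, 0.4242) (||v_1|| = 1).

λ_1 = 13.4051,  λ_2 = 5.5949;  v_1 ≈ (0.9056, 0.4242)


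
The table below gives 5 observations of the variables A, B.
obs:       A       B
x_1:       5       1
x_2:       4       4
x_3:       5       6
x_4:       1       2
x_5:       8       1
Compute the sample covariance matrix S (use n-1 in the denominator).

Step 1 — column means:
  mean(A) = (5 + 4 + 5 + 1 + 8) / 5 = 23/5 = 4.6
  mean(B) = (1 + 4 + 6 + 2 + 1) / 5 = 14/5 = 2.8

Step 2 — sample covariance S[i,j] = (1/(n-1)) · Σ_k (x_{k,i} - mean_i) · (x_{k,j} - mean_j), with n-1 = 4.
  S[A,A] = ((0.4)·(0.4) + (-0.6)·(-0.6) + (0.4)·(0.4) + (-3.6)·(-3.6) + (3.4)·(3.4)) / 4 = 25.2/4 = 6.3
  S[A,B] = ((0.4)·(-1.8) + (-0.6)·(1.2) + (0.4)·(3.2) + (-3.6)·(-0.8) + (3.4)·(-1.8)) / 4 = -3.4/4 = -0.85
  S[B,B] = ((-1.8)·(-1.8) + (1.2)·(1.2) + (3.2)·(3.2) + (-0.8)·(-0.8) + (-1.8)·(-1.8)) / 4 = 18.8/4 = 4.7

S is symmetric (S[j,i] = S[i,j]). Assembling:

S = [[6.3, -0.85],
 [-0.85, 4.7]]


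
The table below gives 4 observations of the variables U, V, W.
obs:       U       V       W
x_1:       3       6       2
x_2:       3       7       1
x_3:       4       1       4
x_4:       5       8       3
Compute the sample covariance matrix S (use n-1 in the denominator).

Step 1 — column means:
  mean(U) = (3 + 3 + 4 + 5) / 4 = 15/4 = 3.75
  mean(V) = (6 + 7 + 1 + 8) / 4 = 22/4 = 5.5
  mean(W) = (2 + 1 + 4 + 3) / 4 = 10/4 = 2.5

Step 2 — sample covariance S[i,j] = (1/(n-1)) · Σ_k (x_{k,i} - mean_i) · (x_{k,j} - mean_j), with n-1 = 3.
  S[U,U] = ((-0.75)·(-0.75) + (-0.75)·(-0.75) + (0.25)·(0.25) + (1.25)·(1.25)) / 3 = 2.75/3 = 0.9167
  S[U,V] = ((-0.75)·(0.5) + (-0.75)·(1.5) + (0.25)·(-4.5) + (1.25)·(2.5)) / 3 = 0.5/3 = 0.1667
  S[U,W] = ((-0.75)·(-0.5) + (-0.75)·(-1.5) + (0.25)·(1.5) + (1.25)·(0.5)) / 3 = 2.5/3 = 0.8333
  S[V,V] = ((0.5)·(0.5) + (1.5)·(1.5) + (-4.5)·(-4.5) + (2.5)·(2.5)) / 3 = 29/3 = 9.6667
  S[V,W] = ((0.5)·(-0.5) + (1.5)·(-1.5) + (-4.5)·(1.5) + (2.5)·(0.5)) / 3 = -8/3 = -2.6667
  S[W,W] = ((-0.5)·(-0.5) + (-1.5)·(-1.5) + (1.5)·(1.5) + (0.5)·(0.5)) / 3 = 5/3 = 1.6667

S is symmetric (S[j,i] = S[i,j]). Assembling:

S = [[0.9167, 0.1667, 0.8333],
 [0.1667, 9.6667, -2.6667],
 [0.8333, -2.6667, 1.6667]]


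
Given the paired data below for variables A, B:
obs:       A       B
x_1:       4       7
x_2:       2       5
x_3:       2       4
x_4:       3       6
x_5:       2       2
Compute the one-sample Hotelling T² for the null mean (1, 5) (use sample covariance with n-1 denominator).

Step 1 — sample mean vector:
  mean(A) = (4 + 2 + 2 + 3 + 2) / 5 = 13/5 = 2.6
  mean(B) = (7 + 5 + 4 + 6 + 2) / 5 = 24/5 = 4.8
  x̄ = (2.6, 4.8),  deviation x̄ - mu_0 = (2.6, 4.8) - (1, 5) = (1.6, -0.2).

Step 2 — sample covariance matrix, S[i,j] = (1/(n-1)) · Σ_k (x_{k,i} - mean_i) · (x_{k,j} - mean_j), divisor n-1 = 4:
  S[A,A] = ((1.4)·(1.4) + (-0.6)·(-0.6) + (-0.6)·(-0.6) + (0.4)·(0.4) + (-0.6)·(-0.6)) / 4 = 3.2/4 = 0.8
  S[A,B] = ((1.4)·(2.2) + (-0.6)·(0.2) + (-0.6)·(-0.8) + (0.4)·(1.2) + (-0.6)·(-2.8)) / 4 = 5.6/4 = 1.4
  S[B,B] = ((2.2)·(2.2) + (0.2)·(0.2) + (-0.8)·(-0.8) + (1.2)·(1.2) + (-2.8)·(-2.8)) / 4 = 14.8/4 = 3.7
  S = [[0.8, 1.4],
 [1.4, 3.7]].

Step 3 — invert S. det(S) = 0.8·3.7 - (1.4)² = 1.
  S^{-1} = (1/det) · [[d, -b], [-b, a]] = [[3.7, -1.4],
 [-1.4, 0.8]].

Step 4 — quadratic form (x̄ - mu_0)^T · S^{-1} · (x̄ - mu_0):
  S^{-1} · (x̄ - mu_0) = (6.2, -2.4),
  (x̄ - mu_0)^T · [...] = (1.6)·(6.2) + (-0.2)·(-2.4) = 10.4.

Step 5 — scale by n: T² = 5 · 10.4 = 52.

T² ≈ 52


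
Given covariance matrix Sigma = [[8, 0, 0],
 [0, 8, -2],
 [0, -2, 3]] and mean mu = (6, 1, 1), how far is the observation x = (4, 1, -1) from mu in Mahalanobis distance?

Step 1 — centre the observation: (x - mu) = (-2, 0, -2).

Step 2 — invert Sigma (cofactor / det for 3×3, or solve directly):
  Sigma^{-1} = [[0.125, 0, 0],
 [0, 0.15, 0.1],
 [0, 0.1, 0.4]].

Step 3 — form the quadratic (x - mu)^T · Sigma^{-1} · (x - mu):
  Sigma^{-1} · (x - mu) = (-0.25, -0.2, -0.8).
  (x - mu)^T · [Sigma^{-1} · (x - mu)] = (-2)·(-0.25) + (0)·(-0.2) + (-2)·(-0.8) = 2.1.

Step 4 — take square root: d = √(2.1) ≈ 1.4491.

d(x, mu) = √(2.1) ≈ 1.4491


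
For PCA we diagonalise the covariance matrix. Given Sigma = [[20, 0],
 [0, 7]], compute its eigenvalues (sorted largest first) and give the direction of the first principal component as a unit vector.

Step 1 — characteristic polynomial of 2×2 Sigma:
  det(Sigma - λI) = λ² - trace · λ + det = 0.
  trace = 20 + 7 = 27, det = 20·7 - (0)² = 140.
Step 2 — discriminant:
  Δ = trace² - 4·det = 729 - 560 = 169.
Step 3 — eigenvalues:
  λ = (trace ± √Δ)/2 = (27 ± 13)/2,
  λ_1 = 20,  λ_2 = 7.

Step 4 — unit eigenvector for λ_1: Sigma is diagonal, so its eigenvectors are the coordinate axes. λ_1 = 20 is the diagonal entry on the first coordinate axis, hence
  v_1 = (1, 0) (||v_1|| = 1).

λ_1 = 20,  λ_2 = 7;  v_1 ≈ (1, 0)


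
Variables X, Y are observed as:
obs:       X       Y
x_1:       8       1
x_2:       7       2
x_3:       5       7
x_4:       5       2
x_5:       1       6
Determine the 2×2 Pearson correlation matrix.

Step 1 — column means:
  mean(X) = (8 + 7 + 5 + 5 + 1) / 5 = 26/5 = 5.2
  mean(Y) = (1 + 2 + 7 + 2 + 6) / 5 = 18/5 = 3.6

Step 2 — sample variances and covariances s[i,j] = (1/(n-1)) · Σ_k (x_{k,i} - mean_i) · (x_{k,j} - mean_j), with n-1 = 4:
  s[X,X] = ((2.8)·(2.8) + (1.8)·(1.8) + (-0.2)·(-0.2) + (-0.2)·(-0.2) + (-4.2)·(-4.2)) / 4 = 28.8/4 = 7.2
  s[X,Y] = ((2.8)·(-2.6) + (1.8)·(-1.6) + (-0.2)·(3.4) + (-0.2)·(-1.6) + (-4.2)·(2.4)) / 4 = -20.6/4 = -5.15
  s[Y,Y] = ((-2.6)·(-2.6) + (-1.6)·(-1.6) + (3.4)·(3.4) + (-1.6)·(-1.6) + (2.4)·(2.4)) / 4 = 29.2/4 = 7.3
  Sample standard deviations s_i = √(s[i,i]):
  s(X) = √(7.2) = 2.6833
  s(Y) = √(7.3) = 2.7019

Step 3 — r_{ij} = s_{ij} / (s_i · s_j):
  r[X,X] = 1 (diagonal).
  r[X,Y] = -5.15 / (2.6833 · 2.7019) = -5.15 / 7.2498 = -0.7104
  r[Y,Y] = 1 (diagonal).

R is symmetric with unit diagonal. Assembling:

R = [[1, -0.7104],
 [-0.7104, 1]]


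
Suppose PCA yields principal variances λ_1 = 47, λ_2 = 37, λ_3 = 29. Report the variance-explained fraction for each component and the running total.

Step 1 — total variance = trace(Sigma) = Σ λ_i = 47 + 37 + 29 = 113.

Step 2 — fraction explained by component i = λ_i / Σ λ:
  PC1: 47/113 = 0.4159
  PC2: 37/113 = 0.3274
  PC3: 29/113 = 0.2566

Step 3 — cumulative fraction after k components = (λ_1 + ... + λ_k) / Σ λ:
  k = 1: 47/113 = 0.4159
  k = 2: (47 + 37)/113 = 84/113 = 0.7434
  k = 3: (47 + 37 + 29)/113 = 113/113 = 1

Summary (fraction, with percent):

explained: PC1 0.4159 (41.59%), PC2 0.3274 (32.74%), PC3 0.2566 (25.66%);  cumulative: 0.4159, 0.7434, 1


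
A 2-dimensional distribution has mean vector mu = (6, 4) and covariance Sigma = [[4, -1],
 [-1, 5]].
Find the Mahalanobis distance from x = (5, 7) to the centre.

Step 1 — centre the observation: (x - mu) = (-1, 3).

Step 2 — invert Sigma. det(Sigma) = 4·5 - (-1)² = 19.
  Sigma^{-1} = (1/det) · [[d, -b], [-b, a]] = [[0.2632, 0.0526],
 [0.0526, 0.2105]].

Step 3 — form the quadratic (x - mu)^T · Sigma^{-1} · (x - mu):
  Sigma^{-1} · (x - mu) = (-0.1053, 0.5789).
  (x - mu)^T · [Sigma^{-1} · (x - mu)] = (-1)·(-0.1053) + (3)·(0.5789) = 1.8421.

Step 4 — take square root: d = √(1.8421) ≈ 1.3572.

d(x, mu) = √(1.8421) ≈ 1.3572


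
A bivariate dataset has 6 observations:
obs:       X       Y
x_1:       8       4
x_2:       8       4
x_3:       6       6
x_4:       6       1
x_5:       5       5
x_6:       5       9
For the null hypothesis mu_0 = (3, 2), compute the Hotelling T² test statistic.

Step 1 — sample mean vector:
  mean(X) = (8 + 8 + 6 + 6 + 5 + 5) / 6 = 38/6 = 6.3333
  mean(Y) = (4 + 4 + 6 + 1 + 5 + 9) / 6 = 29/6 = 4.8333
  x̄ = (6.3333, 4.8333),  deviation x̄ - mu_0 = (6.3333, 4.8333) - (3, 2) = (3.3333, 2.8333).

Step 2 — sample covariance matrix, S[i,j] = (1/(n-1)) · Σ_k (x_{k,i} - mean_i) · (x_{k,j} - mean_j), divisor n-1 = 5:
  S[X,X] = ((1.6667)·(1.6667) + (1.6667)·(1.6667) + (-0.3333)·(-0.3333) + (-0.3333)·(-0.3333) + (-1.3333)·(-1.3333) + (-1.3333)·(-1.3333)) / 5 = 9.3333/5 = 1.8667
  S[X,Y] = ((1.6667)·(-0.8333) + (1.6667)·(-0.8333) + (-0.3333)·(1.1667) + (-0.3333)·(-3.8333) + (-1.3333)·(0.1667) + (-1.3333)·(4.1667)) / 5 = -7.6667/5 = -1.5333
  S[Y,Y] = ((-0.8333)·(-0.8333) + (-0.8333)·(-0.8333) + (1.1667)·(1.1667) + (-3.8333)·(-3.8333) + (0.1667)·(0.1667) + (4.1667)·(4.1667)) / 5 = 34.8333/5 = 6.9667
  S = [[1.8667, -1.5333],
 [-1.5333, 6.9667]].

Step 3 — invert S. det(S) = 1.8667·6.9667 - (-1.5333)² = 10.6533.
  S^{-1} = (1/det) · [[d, -b], [-b, a]] = [[0.6539, 0.1439],
 [0.1439, 0.1752]].

Step 4 — quadratic form (x̄ - mu_0)^T · S^{-1} · (x̄ - mu_0):
  S^{-1} · (x̄ - mu_0) = (2.5876, 0.9762),
  (x̄ - mu_0)^T · [...] = (3.3333)·(2.5876) + (2.8333)·(0.9762) = 11.3913.

Step 5 — scale by n: T² = 6 · 11.3913 = 68.3479.

T² ≈ 68.3479


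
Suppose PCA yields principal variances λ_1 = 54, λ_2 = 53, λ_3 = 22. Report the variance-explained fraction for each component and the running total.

Step 1 — total variance = trace(Sigma) = Σ λ_i = 54 + 53 + 22 = 129.

Step 2 — fraction explained by component i = λ_i / Σ λ:
  PC1: 54/129 = 0.4186
  PC2: 53/129 = 0.4109
  PC3: 22/129 = 0.1705

Step 3 — cumulative fraction after k components = (λ_1 + ... + λ_k) / Σ λ:
  k = 1: 54/129 = 0.4186
  k = 2: (54 + 53)/129 = 107/129 = 0.8295
  k = 3: (54 + 53 + 22)/129 = 129/129 = 1

Summary (fraction, with percent):

explained: PC1 0.4186 (41.86%), PC2 0.4109 (41.09%), PC3 0.1705 (17.05%);  cumulative: 0.4186, 0.8295, 1


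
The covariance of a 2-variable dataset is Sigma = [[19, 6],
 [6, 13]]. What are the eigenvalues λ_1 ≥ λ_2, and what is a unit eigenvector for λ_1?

Step 1 — characteristic polynomial of 2×2 Sigma:
  det(Sigma - λI) = λ² - trace · λ + det = 0.
  trace = 19 + 13 = 32, det = 19·13 - (6)² = 211.
Step 2 — discriminant:
  Δ = trace² - 4·det = 1024 - 844 = 180.
Step 3 — eigenvalues:
  λ = (trace ± √Δ)/2 = (32 ± 13.4164)/2,
  λ_1 = 22.7082,  λ_2 = 9.2918.

Step 4 — unit eigenvector for λ_1: solve (Sigma - λ_1 I)v = 0. First row:
  (19 - 22.7082)·v_x + (6)·v_y = 0, i.e. (-3.7082)·v_x + (6)·v_y = 0,
  so v ∝ (b, λ_1 - a) = (6, 3.7082) = u.
  ||u|| = √((6)² + (3.7082)²) = √(49.7508) ≈ 7.0534,
  v_1 = u/||u|| ≈ (0.8507, 0.5257) (||v_1|| = 1).

λ_1 = 22.7082,  λ_2 = 9.2918;  v_1 ≈ (0.8507, 0.5257)


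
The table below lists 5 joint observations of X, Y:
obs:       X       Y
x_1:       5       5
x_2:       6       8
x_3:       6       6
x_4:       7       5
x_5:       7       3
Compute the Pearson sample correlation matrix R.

Step 1 — column means:
  mean(X) = (5 + 6 + 6 + 7 + 7) / 5 = 31/5 = 6.2
  mean(Y) = (5 + 8 + 6 + 5 + 3) / 5 = 27/5 = 5.4

Step 2 — sample variances and covariances s[i,j] = (1/(n-1)) · Σ_k (x_{k,i} - mean_i) · (x_{k,j} - mean_j), with n-1 = 4:
  s[X,X] = ((-1.2)·(-1.2) + (-0.2)·(-0.2) + (-0.2)·(-0.2) + (0.8)·(0.8) + (0.8)·(0.8)) / 4 = 2.8/4 = 0.7
  s[X,Y] = ((-1.2)·(-0.4) + (-0.2)·(2.6) + (-0.2)·(0.6) + (0.8)·(-0.4) + (0.8)·(-2.4)) / 4 = -2.4/4 = -0.6
  s[Y,Y] = ((-0.4)·(-0.4) + (2.6)·(2.6) + (0.6)·(0.6) + (-0.4)·(-0.4) + (-2.4)·(-2.4)) / 4 = 13.2/4 = 3.3
  Sample standard deviations s_i = √(s[i,i]):
  s(X) = √(0.7) = 0.8367
  s(Y) = √(3.3) = 1.8166

Step 3 — r_{ij} = s_{ij} / (s_i · s_j):
  r[X,X] = 1 (diagonal).
  r[X,Y] = -0.6 / (0.8367 · 1.8166) = -0.6 / 1.5199 = -0.3948
  r[Y,Y] = 1 (diagonal).

R is symmetric with unit diagonal. Assembling:

R = [[1, -0.3948],
 [-0.3948, 1]]


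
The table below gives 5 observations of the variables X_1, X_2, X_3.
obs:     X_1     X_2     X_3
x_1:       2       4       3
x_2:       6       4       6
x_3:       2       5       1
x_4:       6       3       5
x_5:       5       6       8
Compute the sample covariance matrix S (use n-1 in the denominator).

Step 1 — column means:
  mean(X_1) = (2 + 6 + 2 + 6 + 5) / 5 = 21/5 = 4.2
  mean(X_2) = (4 + 4 + 5 + 3 + 6) / 5 = 22/5 = 4.4
  mean(X_3) = (3 + 6 + 1 + 5 + 8) / 5 = 23/5 = 4.6

Step 2 — sample covariance S[i,j] = (1/(n-1)) · Σ_k (x_{k,i} - mean_i) · (x_{k,j} - mean_j), with n-1 = 4.
  S[X_1,X_1] = ((-2.2)·(-2.2) + (1.8)·(1.8) + (-2.2)·(-2.2) + (1.8)·(1.8) + (0.8)·(0.8)) / 4 = 16.8/4 = 4.2
  S[X_1,X_2] = ((-2.2)·(-0.4) + (1.8)·(-0.4) + (-2.2)·(0.6) + (1.8)·(-1.4) + (0.8)·(1.6)) / 4 = -2.4/4 = -0.6
  S[X_1,X_3] = ((-2.2)·(-1.6) + (1.8)·(1.4) + (-2.2)·(-3.6) + (1.8)·(0.4) + (0.8)·(3.4)) / 4 = 17.4/4 = 4.35
  S[X_2,X_2] = ((-0.4)·(-0.4) + (-0.4)·(-0.4) + (0.6)·(0.6) + (-1.4)·(-1.4) + (1.6)·(1.6)) / 4 = 5.2/4 = 1.3
  S[X_2,X_3] = ((-0.4)·(-1.6) + (-0.4)·(1.4) + (0.6)·(-3.6) + (-1.4)·(0.4) + (1.6)·(3.4)) / 4 = 2.8/4 = 0.7
  S[X_3,X_3] = ((-1.6)·(-1.6) + (1.4)·(1.4) + (-3.6)·(-3.6) + (0.4)·(0.4) + (3.4)·(3.4)) / 4 = 29.2/4 = 7.3

S is symmetric (S[j,i] = S[i,j]). Assembling:

S = [[4.2, -0.6, 4.35],
 [-0.6, 1.3, 0.7],
 [4.35, 0.7, 7.3]]


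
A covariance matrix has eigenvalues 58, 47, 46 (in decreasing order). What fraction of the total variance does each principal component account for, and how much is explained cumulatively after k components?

Step 1 — total variance = trace(Sigma) = Σ λ_i = 58 + 47 + 46 = 151.

Step 2 — fraction explained by component i = λ_i / Σ λ:
  PC1: 58/151 = 0.3841
  PC2: 47/151 = 0.3113
  PC3: 46/151 = 0.3046

Step 3 — cumulative fraction after k components = (λ_1 + ... + λ_k) / Σ λ:
  k = 1: 58/151 = 0.3841
  k = 2: (58 + 47)/151 = 105/151 = 0.6954
  k = 3: (58 + 47 + 46)/151 = 151/151 = 1

Summary (fraction, with percent):

explained: PC1 0.3841 (38.41%), PC2 0.3113 (31.13%), PC3 0.3046 (30.46%);  cumulative: 0.3841, 0.6954, 1


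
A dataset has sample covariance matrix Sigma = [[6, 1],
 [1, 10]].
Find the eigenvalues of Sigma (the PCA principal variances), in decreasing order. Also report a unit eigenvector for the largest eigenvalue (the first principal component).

Step 1 — characteristic polynomial of 2×2 Sigma:
  det(Sigma - λI) = λ² - trace · λ + det = 0.
  trace = 6 + 10 = 16, det = 6·10 - (1)² = 59.
Step 2 — discriminant:
  Δ = trace² - 4·det = 256 - 236 = 20.
Step 3 — eigenvalues:
  λ = (trace ± √Δ)/2 = (16 ± 4.4721)/2,
  λ_1 = 10.2361,  λ_2 = 5.7639.

Step 4 — unit eigenvector for λ_1: solve (Sigma - λ_1 I)v = 0. First row:
  (6 - 10.2361)·v_x + (1)·v_y = 0, i.e. (-4.2361)·v_x + (1)·v_y = 0,
  so v ∝ (b, λ_1 - a) = (1, 4.2361) = u.
  ||u|| = √((1)² + (4.2361)²) = √(18.9443) ≈ 4.3525,
  v_1 = u/||u|| ≈ (0.2298, 0.9732) (||v_1|| = 1).

λ_1 = 10.2361,  λ_2 = 5.7639;  v_1 ≈ (0.2298, 0.9732)


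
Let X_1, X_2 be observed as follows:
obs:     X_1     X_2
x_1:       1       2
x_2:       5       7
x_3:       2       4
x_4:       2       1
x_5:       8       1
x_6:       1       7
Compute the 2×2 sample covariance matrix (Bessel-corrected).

Step 1 — column means:
  mean(X_1) = (1 + 5 + 2 + 2 + 8 + 1) / 6 = 19/6 = 3.1667
  mean(X_2) = (2 + 7 + 4 + 1 + 1 + 7) / 6 = 22/6 = 3.6667

Step 2 — sample covariance S[i,j] = (1/(n-1)) · Σ_k (x_{k,i} - mean_i) · (x_{k,j} - mean_j), with n-1 = 5.
  S[X_1,X_1] = ((-2.1667)·(-2.1667) + (1.8333)·(1.8333) + (-1.1667)·(-1.1667) + (-1.1667)·(-1.1667) + (4.8333)·(4.8333) + (-2.1667)·(-2.1667)) / 5 = 38.8333/5 = 7.7667
  S[X_1,X_2] = ((-2.1667)·(-1.6667) + (1.8333)·(3.3333) + (-1.1667)·(0.3333) + (-1.1667)·(-2.6667) + (4.8333)·(-2.6667) + (-2.1667)·(3.3333)) / 5 = -7.6667/5 = -1.5333
  S[X_2,X_2] = ((-1.6667)·(-1.6667) + (3.3333)·(3.3333) + (0.3333)·(0.3333) + (-2.6667)·(-2.6667) + (-2.6667)·(-2.6667) + (3.3333)·(3.3333)) / 5 = 39.3333/5 = 7.8667

S is symmetric (S[j,i] = S[i,j]). Assembling:

S = [[7.7667, -1.5333],
 [-1.5333, 7.8667]]


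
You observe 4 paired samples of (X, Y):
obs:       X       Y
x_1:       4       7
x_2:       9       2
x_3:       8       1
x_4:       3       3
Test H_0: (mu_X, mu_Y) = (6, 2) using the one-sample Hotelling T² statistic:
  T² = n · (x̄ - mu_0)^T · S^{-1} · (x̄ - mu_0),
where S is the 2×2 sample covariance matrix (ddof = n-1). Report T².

Step 1 — sample mean vector:
  mean(X) = (4 + 9 + 8 + 3) / 4 = 24/4 = 6
  mean(Y) = (7 + 2 + 1 + 3) / 4 = 13/4 = 3.25
  x̄ = (6, 3.25),  deviation x̄ - mu_0 = (6, 3.25) - (6, 2) = (0, 1.25).

Step 2 — sample covariance matrix, S[i,j] = (1/(n-1)) · Σ_k (x_{k,i} - mean_i) · (x_{k,j} - mean_j), divisor n-1 = 3:
  S[X,X] = ((-2)·(-2) + (3)·(3) + (2)·(2) + (-3)·(-3)) / 3 = 26/3 = 8.6667
  S[X,Y] = ((-2)·(3.75) + (3)·(-1.25) + (2)·(-2.25) + (-3)·(-0.25)) / 3 = -15/3 = -5
  S[Y,Y] = ((3.75)·(3.75) + (-1.25)·(-1.25) + (-2.25)·(-2.25) + (-0.25)·(-0.25)) / 3 = 20.75/3 = 6.9167
  S = [[8.6667, -5],
 [-5, 6.9167]].

Step 3 — invert S. det(S) = 8.6667·6.9167 - (-5)² = 34.9444.
  S^{-1} = (1/det) · [[d, -b], [-b, a]] = [[0.1979, 0.1431],
 [0.1431, 0.248]].

Step 4 — quadratic form (x̄ - mu_0)^T · S^{-1} · (x̄ - mu_0):
  S^{-1} · (x̄ - mu_0) = (0.1789, 0.31),
  (x̄ - mu_0)^T · [...] = (0)·(0.1789) + (1.25)·(0.31) = 0.3875.

Step 5 — scale by n: T² = 4 · 0.3875 = 1.5501.

T² ≈ 1.5501
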